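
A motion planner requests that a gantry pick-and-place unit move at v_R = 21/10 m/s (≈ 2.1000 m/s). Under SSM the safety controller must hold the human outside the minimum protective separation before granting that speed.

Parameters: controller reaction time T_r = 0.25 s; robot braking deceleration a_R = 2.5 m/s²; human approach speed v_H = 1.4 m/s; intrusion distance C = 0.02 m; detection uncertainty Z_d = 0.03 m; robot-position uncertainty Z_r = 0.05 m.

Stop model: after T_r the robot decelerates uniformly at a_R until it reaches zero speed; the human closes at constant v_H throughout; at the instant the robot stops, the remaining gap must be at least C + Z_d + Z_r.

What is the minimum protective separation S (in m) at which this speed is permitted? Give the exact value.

T_s = v_R/a_R = (21/10)/(5/2) = 0.8400 s
reaction-phase robot travel = 2.1000·0.2500 = 0.5250 m
braking distance = 2.1000²/(2·2.5000) = 0.8820 m
human closes 1.4000·1.0900 = 1.5260 m
C+Z_d+Z_r = 0.0200+0.0300+0.0500 = 0.1000 m
S_min ≈ 0.5250+0.8820+1.5260+0.1000  ⇒  S_min = 3033/1000 m

S_min = 3033/1000 m = 3.0330 m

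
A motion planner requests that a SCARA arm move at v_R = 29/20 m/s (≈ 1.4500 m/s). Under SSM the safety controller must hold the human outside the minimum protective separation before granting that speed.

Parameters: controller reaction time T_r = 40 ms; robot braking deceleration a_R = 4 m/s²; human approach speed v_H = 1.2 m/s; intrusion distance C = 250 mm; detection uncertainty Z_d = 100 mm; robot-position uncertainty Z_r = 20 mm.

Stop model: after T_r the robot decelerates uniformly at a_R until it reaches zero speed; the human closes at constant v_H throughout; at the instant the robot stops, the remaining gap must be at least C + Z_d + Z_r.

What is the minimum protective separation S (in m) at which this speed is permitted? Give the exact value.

T_s = v_R/a_R = (29/20)/4 = 0.3625 s
robot in T_r: 1.4500·0.0400 = 0.0580 m
braking distance = 1.4500²/(2·4.0000) = 0.2628 m
human closes 1.2000·0.4025 = 0.4830 m
margins: 0.2500+0.1000+0.0200 = 0.3700 m
S_min ≈ 0.0580+0.2628+0.4830+0.3700  ⇒  S_min = 18781/16000 m

S_min = 18781/16000 m = 1.1738 m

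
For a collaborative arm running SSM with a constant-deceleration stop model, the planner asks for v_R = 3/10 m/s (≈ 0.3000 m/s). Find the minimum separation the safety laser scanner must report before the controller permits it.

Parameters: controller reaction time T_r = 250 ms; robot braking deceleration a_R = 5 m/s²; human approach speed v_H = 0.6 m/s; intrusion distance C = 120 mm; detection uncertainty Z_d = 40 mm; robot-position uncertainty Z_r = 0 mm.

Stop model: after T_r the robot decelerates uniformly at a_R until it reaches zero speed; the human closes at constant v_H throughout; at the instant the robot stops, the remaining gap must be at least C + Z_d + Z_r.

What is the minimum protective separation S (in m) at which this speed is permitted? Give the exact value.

T_s = v_R/a_R = (3/10)/5 = 0.0600 s
robot covers v_R·T_r = 0.3000·0.2500 = 0.0750 m before braking
robot covers 0.3000·0.0600 − ½·5.0000·0.0600² = 0.0090 m while stopping
person approaches 0.6000·(0.2500+0.0600) = 0.1860 m
C+Z_d+Z_r = 0.1200+0.0400+0.0000 = 0.1600 m
S_min ≈ 0.0750+0.0090+0.1860+0.1600  ⇒  S_min = 43/100 m

S_min = 43/100 m = 0.4300 m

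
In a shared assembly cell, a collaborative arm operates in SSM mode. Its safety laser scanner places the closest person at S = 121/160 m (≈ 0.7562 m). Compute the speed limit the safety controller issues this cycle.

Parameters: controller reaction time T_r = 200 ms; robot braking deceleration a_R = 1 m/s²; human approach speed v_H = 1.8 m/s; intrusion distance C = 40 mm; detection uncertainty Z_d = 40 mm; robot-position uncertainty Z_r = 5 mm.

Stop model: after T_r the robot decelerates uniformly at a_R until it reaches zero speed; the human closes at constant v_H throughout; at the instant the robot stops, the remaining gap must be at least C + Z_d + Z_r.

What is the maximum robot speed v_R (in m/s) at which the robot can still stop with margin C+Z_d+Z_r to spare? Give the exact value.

quadratic (1/2)·v² + (2)·v + (-249/800) = 0
  disc = (2)² − 4·(1/2)·(-249/800) = 1849/400 ; √disc = 43/20
  v_R = (−(2) + 43/20) / (2·(1/2)) = 3/20 m/s
check:
braking lasts T_s = (3/20)/1 = 0.1500 s
robot in T_r: 0.1500·0.2000 = 0.0300 m
robot under decel: 0.1500²/(2·1.0000) = 0.0112 m
person approaches 1.8000·(0.2000+0.1500) = 0.6300 m
residual clearance needed = 0.0400+0.0400+0.0050 = 0.0850 m
sum ≈ 0.0300+0.0112+0.6300+0.0850 ≈ 0.7562 m = S ✓

v_R_max = 3/20 m/s = 0.1500 m/s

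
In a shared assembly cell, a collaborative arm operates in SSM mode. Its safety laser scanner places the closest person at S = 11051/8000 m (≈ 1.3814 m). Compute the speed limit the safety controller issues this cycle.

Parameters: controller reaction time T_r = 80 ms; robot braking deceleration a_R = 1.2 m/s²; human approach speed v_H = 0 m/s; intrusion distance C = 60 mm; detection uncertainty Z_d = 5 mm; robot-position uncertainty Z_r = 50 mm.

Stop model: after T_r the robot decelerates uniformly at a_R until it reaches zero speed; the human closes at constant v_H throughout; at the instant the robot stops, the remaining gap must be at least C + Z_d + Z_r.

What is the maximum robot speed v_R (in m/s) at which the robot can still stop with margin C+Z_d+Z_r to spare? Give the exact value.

v_R_max = 33/20 m/s = 1.6500 m/s

collect terms ⇒ (5/12)·v_R² + (2/25)·v_R + (-10131/8000) = 0
  disc = (2/25)² − 4·(5/12)·(-10131/8000) = 84681/40000 ; √disc = 291/200
  v_R = (−(2/25) + 291/200) / (2·(5/12)) = 33/20 m/s
check:
braking lasts T_s = (33/20)/(6/5) = 1.3750 s
reaction-phase robot travel = 1.6500·0.0800 = 0.1320 m
robot covers 1.6500·1.3750 − ½·1.2000·1.3750² = 1.1344 m while stopping
human closes 0.0000·1.4550 = 0.0000 m
residual clearance needed = 0.0600+0.0050+0.0500 = 0.1150 m
sum ≈ 0.1320+1.1344+0.0000+0.1150 ≈ 1.3814 m = S ✓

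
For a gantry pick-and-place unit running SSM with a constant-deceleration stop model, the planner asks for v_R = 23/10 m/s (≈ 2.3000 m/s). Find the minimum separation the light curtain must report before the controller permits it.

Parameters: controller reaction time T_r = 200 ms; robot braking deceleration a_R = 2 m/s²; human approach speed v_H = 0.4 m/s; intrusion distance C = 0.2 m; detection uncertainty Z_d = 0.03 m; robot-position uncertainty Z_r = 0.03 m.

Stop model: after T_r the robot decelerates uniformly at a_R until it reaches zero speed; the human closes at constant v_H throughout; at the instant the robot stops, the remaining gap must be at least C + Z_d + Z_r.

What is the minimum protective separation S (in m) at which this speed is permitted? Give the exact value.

S_min = 1033/400 m = 2.5825 m

stop time T_s = (23/10)/2 = 1.1500 s
robot covers v_R·T_r = 2.3000·0.2000 = 0.4600 m before braking
braking distance = 2.3000²/(2·2.0000) = 1.3225 m
human over T_r+T_s: 0.4000·(0.2000+1.1500) = 0.5400 m
residual clearance needed = 0.2000+0.0300+0.0300 = 0.2600 m
S_min ≈ 0.4600+1.3225+0.5400+0.2600  ⇒  S_min = 1033/400 m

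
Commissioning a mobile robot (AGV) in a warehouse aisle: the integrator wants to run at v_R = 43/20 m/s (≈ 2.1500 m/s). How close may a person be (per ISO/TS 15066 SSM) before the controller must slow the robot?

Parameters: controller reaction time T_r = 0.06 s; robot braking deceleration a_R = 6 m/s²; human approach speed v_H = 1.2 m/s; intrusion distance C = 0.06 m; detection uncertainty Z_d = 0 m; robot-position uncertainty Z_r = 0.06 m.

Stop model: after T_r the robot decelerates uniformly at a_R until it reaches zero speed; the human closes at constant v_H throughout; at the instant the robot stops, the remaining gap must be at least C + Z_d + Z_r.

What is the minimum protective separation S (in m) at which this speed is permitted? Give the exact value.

stop time T_s = (43/20)/6 = 0.3583 s
robot in T_r: 2.1500·0.0600 = 0.1290 m
robot under decel: 2.1500²/(2·6.0000) = 0.3852 m
person approaches 1.2000·(0.0600+0.3583) = 0.5020 m
C+Z_d+Z_r = 0.0600+0.0000+0.0600 = 0.1200 m
S_min ≈ 0.1290+0.3852+0.5020+0.1200  ⇒  S_min = 27269/24000 m

S_min = 27269/24000 m = 1.1362 m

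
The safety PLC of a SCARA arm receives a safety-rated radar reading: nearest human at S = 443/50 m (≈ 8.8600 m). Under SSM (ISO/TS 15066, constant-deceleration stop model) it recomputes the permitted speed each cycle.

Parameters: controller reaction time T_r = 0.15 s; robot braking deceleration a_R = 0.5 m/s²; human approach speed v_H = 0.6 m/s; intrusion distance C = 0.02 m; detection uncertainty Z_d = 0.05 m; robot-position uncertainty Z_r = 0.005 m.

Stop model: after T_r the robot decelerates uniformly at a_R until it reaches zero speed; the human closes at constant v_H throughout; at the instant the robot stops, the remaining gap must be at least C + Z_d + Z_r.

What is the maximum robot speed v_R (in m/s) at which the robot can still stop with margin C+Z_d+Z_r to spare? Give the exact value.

quadratic (1)·v² + (27/20)·v + (-1739/200) = 0
  disc = (27/20)² − 4·(1)·(-1739/200) = 14641/400 ; √disc = 121/20
  v_R = (−(27/20) + 121/20) / (2·(1)) = 47/20 m/s
check:
T_s = v_R/a_R = (47/20)/(1/2) = 4.7000 s
robot covers v_R·T_r = 2.3500·0.1500 = 0.3525 m before braking
robot under decel: 2.3500²/(2·0.5000) = 5.5225 m
human over T_r+T_s: 0.6000·(0.1500+4.7000) = 2.9100 m
margins: 0.0200+0.0500+0.0050 = 0.0750 m
sum ≈ 0.3525+5.5225+2.9100+0.0750 ≈ 8.8600 m = S ✓

v_R_max = 47/20 m/s = 2.3500 m/s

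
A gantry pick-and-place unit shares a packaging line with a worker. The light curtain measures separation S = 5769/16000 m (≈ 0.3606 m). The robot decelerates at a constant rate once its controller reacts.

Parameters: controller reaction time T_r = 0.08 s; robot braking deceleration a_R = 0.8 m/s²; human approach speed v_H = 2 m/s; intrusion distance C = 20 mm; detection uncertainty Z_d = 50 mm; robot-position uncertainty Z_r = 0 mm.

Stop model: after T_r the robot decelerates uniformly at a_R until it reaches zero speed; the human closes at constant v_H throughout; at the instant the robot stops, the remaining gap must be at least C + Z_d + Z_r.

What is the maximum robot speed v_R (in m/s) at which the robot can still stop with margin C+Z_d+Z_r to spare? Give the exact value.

collect terms ⇒ (5/8)·v_R² + (129/50)·v_R + (-2089/16000) = 0
  disc = (129/50)² − 4·(5/8)·(-2089/16000) = 1117249/160000 ; √disc = 1057/400
  v_R = (−(129/50) + 1057/400) / (2·(5/8)) = 1/20 m/s
check:
braking lasts T_s = (1/20)/(4/5) = 0.0625 s
reaction-phase robot travel = 0.0500·0.0800 = 0.0040 m
robot covers 0.0500·0.0625 − ½·0.8000·0.0625² = 0.0016 m while stopping
human closes 2.0000·0.1425 = 0.2850 m
residual clearance needed = 0.0200+0.0500+0.0000 = 0.0700 m
sum ≈ 0.0040+0.0016+0.2850+0.0700 ≈ 0.3606 m = S ✓

v_R_max = 1/20 m/s = 0.0500 m/s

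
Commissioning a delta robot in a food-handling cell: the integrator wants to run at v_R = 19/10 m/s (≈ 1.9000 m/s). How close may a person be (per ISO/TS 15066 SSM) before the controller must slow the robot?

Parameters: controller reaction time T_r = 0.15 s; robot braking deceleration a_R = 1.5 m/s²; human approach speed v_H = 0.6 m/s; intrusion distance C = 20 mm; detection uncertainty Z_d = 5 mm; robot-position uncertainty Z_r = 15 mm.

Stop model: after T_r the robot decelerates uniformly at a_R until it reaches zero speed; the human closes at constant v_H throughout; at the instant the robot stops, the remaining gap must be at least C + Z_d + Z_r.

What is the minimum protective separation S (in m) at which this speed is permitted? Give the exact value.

T_s = v_R/a_R = (19/10)/(3/2) = 1.2667 s
robot covers v_R·T_r = 1.9000·0.1500 = 0.2850 m before braking
braking distance = 1.9000²/(2·1.5000) = 1.2033 m
human closes 0.6000·1.4167 = 0.8500 m
margins: 0.0200+0.0050+0.0150 = 0.0400 m
S_min ≈ 0.2850+1.2033+0.8500+0.0400  ⇒  S_min = 1427/600 m

S_min = 1427/600 m = 2.3783 m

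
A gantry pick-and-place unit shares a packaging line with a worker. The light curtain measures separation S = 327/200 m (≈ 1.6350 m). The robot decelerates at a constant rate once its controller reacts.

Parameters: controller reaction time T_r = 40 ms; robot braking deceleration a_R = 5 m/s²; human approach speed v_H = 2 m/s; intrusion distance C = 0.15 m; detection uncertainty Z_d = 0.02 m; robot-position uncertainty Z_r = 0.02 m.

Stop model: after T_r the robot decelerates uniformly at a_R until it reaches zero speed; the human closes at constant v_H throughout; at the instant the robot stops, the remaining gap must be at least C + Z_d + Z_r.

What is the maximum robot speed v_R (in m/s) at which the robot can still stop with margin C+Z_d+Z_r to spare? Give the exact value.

v_R_max = 21/10 m/s = 2.1000 m/s

at the boundary: (1/10)·v² + (11/25)·v + (-273/200) = 0
  disc = (11/25)² − 4·(1/10)·(-273/200) = 1849/2500 ; √disc = 43/50
  v_R = (−(11/25) + 43/50) / (2·(1/10)) = 21/10 m/s
check:
stop time T_s = (21/10)/5 = 0.4200 s
robot in T_r: 2.1000·0.0400 = 0.0840 m
robot covers 2.1000·0.4200 − ½·5.0000·0.4200² = 0.4410 m while stopping
human over T_r+T_s: 2.0000·(0.0400+0.4200) = 0.9200 m
margins: 0.1500+0.0200+0.0200 = 0.1900 m
sum ≈ 0.0840+0.4410+0.9200+0.1900 ≈ 1.6350 m = S ✓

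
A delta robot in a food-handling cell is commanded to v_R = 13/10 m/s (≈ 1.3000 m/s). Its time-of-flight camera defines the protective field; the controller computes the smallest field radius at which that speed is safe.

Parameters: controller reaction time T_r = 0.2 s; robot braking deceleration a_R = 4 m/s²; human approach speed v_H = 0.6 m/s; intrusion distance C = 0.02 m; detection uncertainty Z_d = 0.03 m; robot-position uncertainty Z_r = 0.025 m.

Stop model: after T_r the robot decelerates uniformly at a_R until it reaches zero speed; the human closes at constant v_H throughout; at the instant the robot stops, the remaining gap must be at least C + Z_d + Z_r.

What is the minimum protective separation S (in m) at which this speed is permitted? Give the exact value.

stop time T_s = (13/10)/4 = 0.3250 s
robot covers v_R·T_r = 1.3000·0.2000 = 0.2600 m before braking
braking distance = 1.3000²/(2·4.0000) = 0.2112 m
human closes 0.6000·0.5250 = 0.3150 m
residual clearance needed = 0.0200+0.0300+0.0250 = 0.0750 m
S_min ≈ 0.2600+0.2112+0.3150+0.0750  ⇒  S_min = 689/800 m

S_min = 689/800 m = 0.8612 m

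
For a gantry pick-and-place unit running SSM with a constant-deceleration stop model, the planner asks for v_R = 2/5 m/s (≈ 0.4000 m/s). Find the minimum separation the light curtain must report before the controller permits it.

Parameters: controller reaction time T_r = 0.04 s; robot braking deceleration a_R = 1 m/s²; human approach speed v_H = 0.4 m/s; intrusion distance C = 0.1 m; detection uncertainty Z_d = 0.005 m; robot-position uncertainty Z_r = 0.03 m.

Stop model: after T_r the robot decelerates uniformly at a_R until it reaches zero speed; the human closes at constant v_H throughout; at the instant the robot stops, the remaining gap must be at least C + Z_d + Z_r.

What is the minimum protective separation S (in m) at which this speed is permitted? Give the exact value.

stop time T_s = (2/5)/1 = 0.4000 s
robot covers v_R·T_r = 0.4000·0.0400 = 0.0160 m before braking
robot covers 0.4000·0.4000 − ½·1.0000·0.4000² = 0.0800 m while stopping
person approaches 0.4000·(0.0400+0.4000) = 0.1760 m
C+Z_d+Z_r = 0.1000+0.0050+0.0300 = 0.1350 m
S_min ≈ 0.0160+0.0800+0.1760+0.1350  ⇒  S_min = 407/1000 m

S_min = 407/1000 m = 0.4070 m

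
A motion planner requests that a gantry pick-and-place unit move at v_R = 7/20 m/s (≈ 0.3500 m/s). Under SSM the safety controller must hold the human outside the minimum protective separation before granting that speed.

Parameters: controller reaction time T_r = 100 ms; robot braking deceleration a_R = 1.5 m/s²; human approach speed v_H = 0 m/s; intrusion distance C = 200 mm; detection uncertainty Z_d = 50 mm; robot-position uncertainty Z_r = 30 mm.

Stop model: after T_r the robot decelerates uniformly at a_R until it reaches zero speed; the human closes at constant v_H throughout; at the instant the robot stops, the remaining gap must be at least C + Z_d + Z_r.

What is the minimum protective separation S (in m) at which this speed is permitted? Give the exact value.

S_min = 427/1200 m = 0.3558 m

stop time T_s = (7/20)/(3/2) = 0.2333 s
robot in T_r: 0.3500·0.1000 = 0.0350 m
robot under decel: 0.3500²/(2·1.5000) = 0.0408 m
human over T_r+T_s: 0.0000·(0.1000+0.2333) = 0.0000 m
margins: 0.2000+0.0500+0.0300 = 0.2800 m
S_min ≈ 0.0350+0.0408+0.0000+0.2800  ⇒  S_min = 427/1200 m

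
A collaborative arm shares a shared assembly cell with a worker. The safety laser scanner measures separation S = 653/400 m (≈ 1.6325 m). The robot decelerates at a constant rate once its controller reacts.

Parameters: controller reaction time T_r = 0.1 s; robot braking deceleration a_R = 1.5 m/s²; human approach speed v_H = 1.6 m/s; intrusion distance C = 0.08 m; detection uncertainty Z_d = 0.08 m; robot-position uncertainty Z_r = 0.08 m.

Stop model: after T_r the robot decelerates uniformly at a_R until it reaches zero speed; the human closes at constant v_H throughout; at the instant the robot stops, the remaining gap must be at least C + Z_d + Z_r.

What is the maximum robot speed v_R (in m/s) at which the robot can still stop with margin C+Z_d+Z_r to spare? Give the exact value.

at the boundary: (1/3)·v² + (7/6)·v + (-493/400) = 0
  disc = (7/6)² − 4·(1/3)·(-493/400) = 676/225 ; √disc = 26/15
  v_R = (−(7/6) + 26/15) / (2·(1/3)) = 17/20 m/s
check:
T_s = v_R/a_R = (17/20)/(3/2) = 0.5667 s
robot in T_r: 0.8500·0.1000 = 0.0850 m
robot under decel: 0.8500²/(2·1.5000) = 0.2408 m
person approaches 1.6000·(0.1000+0.5667) = 1.0667 m
margins: 0.0800+0.0800+0.0800 = 0.2400 m
sum ≈ 0.0850+0.2408+1.0667+0.2400 ≈ 1.6325 m = S ✓

v_R_max = 17/20 m/s = 0.8500 m/s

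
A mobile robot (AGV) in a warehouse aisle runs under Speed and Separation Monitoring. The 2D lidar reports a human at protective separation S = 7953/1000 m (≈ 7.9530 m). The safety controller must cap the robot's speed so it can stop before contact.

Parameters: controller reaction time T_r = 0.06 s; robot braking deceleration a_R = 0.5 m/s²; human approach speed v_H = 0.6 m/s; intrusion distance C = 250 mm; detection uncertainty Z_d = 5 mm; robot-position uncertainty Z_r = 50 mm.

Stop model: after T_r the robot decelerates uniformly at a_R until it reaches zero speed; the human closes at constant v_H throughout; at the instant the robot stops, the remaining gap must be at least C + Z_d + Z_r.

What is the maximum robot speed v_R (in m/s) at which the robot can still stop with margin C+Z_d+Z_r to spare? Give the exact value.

v_R_max = 11/5 m/s = 2.2000 m/s

collect terms ⇒ (1)·v_R² + (63/50)·v_R + (-1903/250) = 0
  disc = (63/50)² − 4·(1)·(-1903/250) = 80089/2500 ; √disc = 283/50
  v_R = (−(63/50) + 283/50) / (2·(1)) = 11/5 m/s
check:
T_s = v_R/a_R = (11/5)/(1/2) = 4.4000 s
reaction-phase robot travel = 2.2000·0.0600 = 0.1320 m
robot under decel: 2.2000²/(2·0.5000) = 4.8400 m
person approaches 0.6000·(0.0600+4.4000) = 2.6760 m
residual clearance needed = 0.2500+0.0050+0.0500 = 0.3050 m
sum ≈ 0.1320+4.8400+2.6760+0.3050 ≈ 7.9530 m = S ✓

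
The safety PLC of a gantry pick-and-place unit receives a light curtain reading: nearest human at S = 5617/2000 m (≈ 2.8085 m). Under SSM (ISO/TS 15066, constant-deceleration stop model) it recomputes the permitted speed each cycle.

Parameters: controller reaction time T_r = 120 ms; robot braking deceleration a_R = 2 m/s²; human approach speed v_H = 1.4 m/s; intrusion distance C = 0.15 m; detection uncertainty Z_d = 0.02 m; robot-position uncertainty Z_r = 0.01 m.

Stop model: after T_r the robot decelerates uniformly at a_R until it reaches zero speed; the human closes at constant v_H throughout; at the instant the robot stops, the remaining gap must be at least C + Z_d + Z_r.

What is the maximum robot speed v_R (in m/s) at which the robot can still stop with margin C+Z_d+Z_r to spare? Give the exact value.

v_R_max = 19/10 m/s = 1.9000 m/s

collect terms ⇒ (1/4)·v_R² + (41/50)·v_R + (-4921/2000) = 0
  disc = (41/50)² − 4·(1/4)·(-4921/2000) = 31329/10000 ; √disc = 177/100
  v_R = (−(41/50) + 177/100) / (2·(1/4)) = 19/10 m/s
check:
braking lasts T_s = (19/10)/2 = 0.9500 s
reaction-phase robot travel = 1.9000·0.1200 = 0.2280 m
robot covers 1.9000·0.9500 − ½·2.0000·0.9500² = 0.9025 m while stopping
human over T_r+T_s: 1.4000·(0.1200+0.9500) = 1.4980 m
C+Z_d+Z_r = 0.1500+0.0200+0.0100 = 0.1800 m
sum ≈ 0.2280+0.9025+1.4980+0.1800 ≈ 2.8085 m = S ✓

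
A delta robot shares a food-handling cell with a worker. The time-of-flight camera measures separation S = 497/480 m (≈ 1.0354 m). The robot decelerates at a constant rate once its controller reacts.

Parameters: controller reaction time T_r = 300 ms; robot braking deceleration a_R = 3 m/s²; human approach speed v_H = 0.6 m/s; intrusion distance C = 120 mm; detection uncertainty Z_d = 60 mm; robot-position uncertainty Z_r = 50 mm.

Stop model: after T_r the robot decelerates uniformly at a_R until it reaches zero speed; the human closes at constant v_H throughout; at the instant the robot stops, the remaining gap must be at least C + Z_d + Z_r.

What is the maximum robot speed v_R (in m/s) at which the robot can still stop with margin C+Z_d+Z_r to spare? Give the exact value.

v_R_max = 19/20 m/s = 0.9500 m/s

quadratic (1/6)·v² + (1/2)·v + (-1501/2400) = 0
  disc = (1/2)² − 4·(1/6)·(-1501/2400) = 2401/3600 ; √disc = 49/60
  v_R = (−(1/2) + 49/60) / (2·(1/6)) = 19/20 m/s
check:
stop time T_s = (19/20)/3 = 0.3167 s
robot in T_r: 0.9500·0.3000 = 0.2850 m
robot covers 0.9500·0.3167 − ½·3.0000·0.3167² = 0.1504 m while stopping
human over T_r+T_s: 0.6000·(0.3000+0.3167) = 0.3700 m
C+Z_d+Z_r = 0.1200+0.0600+0.0500 = 0.2300 m
sum ≈ 0.2850+0.1504+0.3700+0.2300 ≈ 1.0354 m = S ✓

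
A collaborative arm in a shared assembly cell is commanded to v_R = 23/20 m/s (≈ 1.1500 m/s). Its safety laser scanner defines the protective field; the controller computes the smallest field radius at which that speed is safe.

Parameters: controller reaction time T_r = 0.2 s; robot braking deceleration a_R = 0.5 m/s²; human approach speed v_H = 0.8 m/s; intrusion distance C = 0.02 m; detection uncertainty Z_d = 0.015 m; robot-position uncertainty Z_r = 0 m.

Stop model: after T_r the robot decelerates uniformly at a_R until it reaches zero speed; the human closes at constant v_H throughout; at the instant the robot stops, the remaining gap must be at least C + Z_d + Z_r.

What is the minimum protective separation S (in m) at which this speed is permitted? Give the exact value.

T_s = v_R/a_R = (23/20)/(1/2) = 2.3000 s
robot covers v_R·T_r = 1.1500·0.2000 = 0.2300 m before braking
robot under decel: 1.1500²/(2·0.5000) = 1.3225 m
human over T_r+T_s: 0.8000·(0.2000+2.3000) = 2.0000 m
C+Z_d+Z_r = 0.0200+0.0150+0.0000 = 0.0350 m
S_min ≈ 0.2300+1.3225+2.0000+0.0350  ⇒  S_min = 287/80 m

S_min = 287/80 m = 3.5875 m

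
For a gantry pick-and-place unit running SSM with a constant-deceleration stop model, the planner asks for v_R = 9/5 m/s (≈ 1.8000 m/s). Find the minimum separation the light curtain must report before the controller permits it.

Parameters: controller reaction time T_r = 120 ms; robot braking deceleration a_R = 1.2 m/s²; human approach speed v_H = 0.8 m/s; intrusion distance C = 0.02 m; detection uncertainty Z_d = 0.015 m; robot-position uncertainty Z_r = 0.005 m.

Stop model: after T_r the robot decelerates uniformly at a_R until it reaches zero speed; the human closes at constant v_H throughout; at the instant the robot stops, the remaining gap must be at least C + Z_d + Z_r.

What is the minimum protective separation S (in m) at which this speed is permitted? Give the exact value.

S_min = 1451/500 m = 2.9020 m

stop time T_s = (9/5)/(6/5) = 1.5000 s
robot covers v_R·T_r = 1.8000·0.1200 = 0.2160 m before braking
robot covers 1.8000·1.5000 − ½·1.2000·1.5000² = 1.3500 m while stopping
human closes 0.8000·1.6200 = 1.2960 m
margins: 0.0200+0.0150+0.0050 = 0.0400 m
S_min ≈ 0.2160+1.3500+1.2960+0.0400  ⇒  S_min = 1451/500 m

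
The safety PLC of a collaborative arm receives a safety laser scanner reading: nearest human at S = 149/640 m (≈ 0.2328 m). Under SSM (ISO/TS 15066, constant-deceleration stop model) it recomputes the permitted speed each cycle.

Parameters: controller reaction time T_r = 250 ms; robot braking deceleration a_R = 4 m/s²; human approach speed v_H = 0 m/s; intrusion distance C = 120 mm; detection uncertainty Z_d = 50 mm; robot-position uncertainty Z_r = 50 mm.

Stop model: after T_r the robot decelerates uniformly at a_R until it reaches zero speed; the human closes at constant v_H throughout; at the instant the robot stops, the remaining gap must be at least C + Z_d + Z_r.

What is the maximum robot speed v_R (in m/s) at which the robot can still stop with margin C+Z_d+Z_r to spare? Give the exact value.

quadratic (1/8)·v² + (1/4)·v + (-41/3200) = 0
  disc = (1/4)² − 4·(1/8)·(-41/3200) = 441/6400 ; √disc = 21/80
  v_R = (−(1/4) + 21/80) / (2·(1/8)) = 1/20 m/s
check:
stop time T_s = (1/20)/4 = 0.0125 s
robot covers v_R·T_r = 0.0500·0.2500 = 0.0125 m before braking
robot under decel: 0.0500²/(2·4.0000) = 0.0003 m
person approaches 0.0000·(0.2500+0.0125) = 0.0000 m
residual clearance needed = 0.1200+0.0500+0.0500 = 0.2200 m
sum ≈ 0.0125+0.0003+0.0000+0.2200 ≈ 0.2328 m = S ✓

v_R_max = 1/20 m/s = 0.0500 m/s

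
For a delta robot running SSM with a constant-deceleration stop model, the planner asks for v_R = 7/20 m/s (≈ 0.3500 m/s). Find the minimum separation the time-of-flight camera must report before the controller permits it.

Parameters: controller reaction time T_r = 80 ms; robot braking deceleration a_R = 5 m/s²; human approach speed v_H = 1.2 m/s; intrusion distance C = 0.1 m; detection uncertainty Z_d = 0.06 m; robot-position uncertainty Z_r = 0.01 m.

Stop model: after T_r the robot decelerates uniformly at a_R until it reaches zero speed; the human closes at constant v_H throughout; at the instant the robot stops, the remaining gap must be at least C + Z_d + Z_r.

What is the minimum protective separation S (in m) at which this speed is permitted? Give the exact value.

S_min = 1561/4000 m = 0.3902 m

T_s = v_R/a_R = (7/20)/5 = 0.0700 s
robot in T_r: 0.3500·0.0800 = 0.0280 m
robot under decel: 0.3500²/(2·5.0000) = 0.0123 m
person approaches 1.2000·(0.0800+0.0700) = 0.1800 m
C+Z_d+Z_r = 0.1000+0.0600+0.0100 = 0.1700 m
S_min ≈ 0.0280+0.0123+0.1800+0.1700  ⇒  S_min = 1561/4000 m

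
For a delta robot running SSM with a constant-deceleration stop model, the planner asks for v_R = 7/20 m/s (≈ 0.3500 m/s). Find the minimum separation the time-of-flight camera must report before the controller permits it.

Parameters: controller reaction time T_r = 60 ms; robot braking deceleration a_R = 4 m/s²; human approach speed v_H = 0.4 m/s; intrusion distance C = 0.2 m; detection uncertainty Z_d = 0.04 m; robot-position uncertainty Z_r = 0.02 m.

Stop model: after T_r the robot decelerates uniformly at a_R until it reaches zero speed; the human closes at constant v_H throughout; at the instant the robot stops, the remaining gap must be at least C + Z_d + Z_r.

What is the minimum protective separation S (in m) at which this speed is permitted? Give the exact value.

T_s = v_R/a_R = (7/20)/4 = 0.0875 s
robot in T_r: 0.3500·0.0600 = 0.0210 m
robot covers 0.3500·0.0875 − ½·4.0000·0.0875² = 0.0153 m while stopping
human closes 0.4000·0.1475 = 0.0590 m
residual clearance needed = 0.2000+0.0400+0.0200 = 0.2600 m
S_min ≈ 0.0210+0.0153+0.0590+0.2600  ⇒  S_min = 1137/3200 m

S_min = 1137/3200 m = 0.3553 m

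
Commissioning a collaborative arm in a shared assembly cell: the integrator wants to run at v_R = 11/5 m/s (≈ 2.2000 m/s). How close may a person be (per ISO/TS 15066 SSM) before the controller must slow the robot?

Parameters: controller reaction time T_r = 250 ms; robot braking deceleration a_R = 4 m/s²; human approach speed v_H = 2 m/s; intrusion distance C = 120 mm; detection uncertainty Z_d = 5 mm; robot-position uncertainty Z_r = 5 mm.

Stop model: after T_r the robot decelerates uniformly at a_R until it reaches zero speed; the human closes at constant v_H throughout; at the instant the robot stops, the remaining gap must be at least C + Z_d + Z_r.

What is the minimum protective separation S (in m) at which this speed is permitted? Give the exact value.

T_s = v_R/a_R = (11/5)/4 = 0.5500 s
robot in T_r: 2.2000·0.2500 = 0.5500 m
robot covers 2.2000·0.5500 − ½·4.0000·0.5500² = 0.6050 m while stopping
human closes 2.0000·0.8000 = 1.6000 m
residual clearance needed = 0.1200+0.0050+0.0050 = 0.1300 m
S_min ≈ 0.5500+0.6050+1.6000+0.1300  ⇒  S_min = 577/200 m

S_min = 577/200 m = 2.8850 m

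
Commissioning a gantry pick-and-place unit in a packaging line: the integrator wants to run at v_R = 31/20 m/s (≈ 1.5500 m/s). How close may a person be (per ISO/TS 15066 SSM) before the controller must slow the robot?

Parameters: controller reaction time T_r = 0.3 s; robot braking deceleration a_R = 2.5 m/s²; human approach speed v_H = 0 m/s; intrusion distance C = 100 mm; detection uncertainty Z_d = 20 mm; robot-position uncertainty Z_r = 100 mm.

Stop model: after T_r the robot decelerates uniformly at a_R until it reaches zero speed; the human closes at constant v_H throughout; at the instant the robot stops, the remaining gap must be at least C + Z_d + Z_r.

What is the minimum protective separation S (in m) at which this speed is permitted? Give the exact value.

braking lasts T_s = (31/20)/(5/2) = 0.6200 s
robot in T_r: 1.5500·0.3000 = 0.4650 m
braking distance = 1.5500²/(2·2.5000) = 0.4805 m
human closes 0.0000·0.9200 = 0.0000 m
residual clearance needed = 0.1000+0.0200+0.1000 = 0.2200 m
S_min ≈ 0.4650+0.4805+0.0000+0.2200  ⇒  S_min = 2331/2000 m

S_min = 2331/2000 m = 1.1655 m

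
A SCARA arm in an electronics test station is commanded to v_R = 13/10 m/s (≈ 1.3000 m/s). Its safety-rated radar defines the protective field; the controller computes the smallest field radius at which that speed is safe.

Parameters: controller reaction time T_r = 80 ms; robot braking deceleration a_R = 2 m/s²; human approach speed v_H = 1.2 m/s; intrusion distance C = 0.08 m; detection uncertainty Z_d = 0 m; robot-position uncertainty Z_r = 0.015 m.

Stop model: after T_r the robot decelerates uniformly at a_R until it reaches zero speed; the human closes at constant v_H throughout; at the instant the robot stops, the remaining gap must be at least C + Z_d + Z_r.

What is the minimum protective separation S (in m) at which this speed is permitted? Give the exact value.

stop time T_s = (13/10)/2 = 0.6500 s
robot in T_r: 1.3000·0.0800 = 0.1040 m
robot under decel: 1.3000²/(2·2.0000) = 0.4225 m
person approaches 1.2000·(0.0800+0.6500) = 0.8760 m
residual clearance needed = 0.0800+0.0000+0.0150 = 0.0950 m
S_min ≈ 0.1040+0.4225+0.8760+0.0950  ⇒  S_min = 599/400 m

S_min = 599/400 m = 1.4975 m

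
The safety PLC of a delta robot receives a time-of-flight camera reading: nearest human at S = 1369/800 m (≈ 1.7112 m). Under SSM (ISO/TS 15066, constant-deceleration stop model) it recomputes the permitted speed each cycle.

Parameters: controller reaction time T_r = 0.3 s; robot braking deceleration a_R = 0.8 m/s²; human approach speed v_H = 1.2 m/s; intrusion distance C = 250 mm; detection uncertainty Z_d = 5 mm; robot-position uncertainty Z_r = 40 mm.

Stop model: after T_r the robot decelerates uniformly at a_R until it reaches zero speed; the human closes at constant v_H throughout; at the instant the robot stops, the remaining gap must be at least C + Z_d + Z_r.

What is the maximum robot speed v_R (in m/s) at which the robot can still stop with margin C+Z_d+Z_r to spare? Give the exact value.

at the boundary: (5/8)·v² + (9/5)·v + (-169/160) = 0
  disc = (9/5)² − 4·(5/8)·(-169/160) = 9409/1600 ; √disc = 97/40
  v_R = (−(9/5) + 97/40) / (2·(5/8)) = 1/2 m/s
check:
stop time T_s = (1/2)/(4/5) = 0.6250 s
robot covers v_R·T_r = 0.5000·0.3000 = 0.1500 m before braking
braking distance = 0.5000²/(2·0.8000) = 0.1562 m
human over T_r+T_s: 1.2000·(0.3000+0.6250) = 1.1100 m
margins: 0.2500+0.0050+0.0400 = 0.2950 m
sum ≈ 0.1500+0.1562+1.1100+0.2950 ≈ 1.7112 m = S ✓

v_R_max = 1/2 m/s = 0.5000 m/s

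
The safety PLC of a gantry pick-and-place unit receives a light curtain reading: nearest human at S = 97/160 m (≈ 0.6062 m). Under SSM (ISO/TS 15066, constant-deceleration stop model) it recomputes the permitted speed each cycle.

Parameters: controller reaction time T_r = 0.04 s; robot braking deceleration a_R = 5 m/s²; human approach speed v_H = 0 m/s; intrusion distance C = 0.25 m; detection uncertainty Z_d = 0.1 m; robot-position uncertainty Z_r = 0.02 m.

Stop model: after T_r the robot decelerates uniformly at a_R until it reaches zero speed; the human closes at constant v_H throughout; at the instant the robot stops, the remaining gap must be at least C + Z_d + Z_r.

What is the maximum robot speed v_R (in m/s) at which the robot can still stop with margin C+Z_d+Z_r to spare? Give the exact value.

v_R_max = 27/20 m/s = 1.3500 m/s

at the boundary: (1/10)·v² + (1/25)·v + (-189/800) = 0
  disc = (1/25)² − 4·(1/10)·(-189/800) = 961/10000 ; √disc = 31/100
  v_R = (−(1/25) + 31/100) / (2·(1/10)) = 27/20 m/s
check:
T_s = v_R/a_R = (27/20)/5 = 0.2700 s
robot covers v_R·T_r = 1.3500·0.0400 = 0.0540 m before braking
robot covers 1.3500·0.2700 − ½·5.0000·0.2700² = 0.1822 m while stopping
person approaches 0.0000·(0.0400+0.2700) = 0.0000 m
margins: 0.2500+0.1000+0.0200 = 0.3700 m
sum ≈ 0.0540+0.1822+0.0000+0.3700 ≈ 0.6062 m = S ✓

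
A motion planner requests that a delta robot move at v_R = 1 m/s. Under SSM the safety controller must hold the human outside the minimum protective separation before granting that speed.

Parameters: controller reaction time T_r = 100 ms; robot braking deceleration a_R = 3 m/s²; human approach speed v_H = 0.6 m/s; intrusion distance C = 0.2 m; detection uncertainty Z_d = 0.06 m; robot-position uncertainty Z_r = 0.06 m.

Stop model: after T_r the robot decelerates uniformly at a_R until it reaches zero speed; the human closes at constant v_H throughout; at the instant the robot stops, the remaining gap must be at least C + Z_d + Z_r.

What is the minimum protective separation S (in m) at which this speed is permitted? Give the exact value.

S_min = 127/150 m = 0.8467 m

braking lasts T_s = 1/3 = 0.3333 s
robot covers v_R·T_r = 1.0000·0.1000 = 0.1000 m before braking
braking distance = 1.0000²/(2·3.0000) = 0.1667 m
human closes 0.6000·0.4333 = 0.2600 m
residual clearance needed = 0.2000+0.0600+0.0600 = 0.3200 m
S_min ≈ 0.1000+0.1667+0.2600+0.3200  ⇒  S_min = 127/150 m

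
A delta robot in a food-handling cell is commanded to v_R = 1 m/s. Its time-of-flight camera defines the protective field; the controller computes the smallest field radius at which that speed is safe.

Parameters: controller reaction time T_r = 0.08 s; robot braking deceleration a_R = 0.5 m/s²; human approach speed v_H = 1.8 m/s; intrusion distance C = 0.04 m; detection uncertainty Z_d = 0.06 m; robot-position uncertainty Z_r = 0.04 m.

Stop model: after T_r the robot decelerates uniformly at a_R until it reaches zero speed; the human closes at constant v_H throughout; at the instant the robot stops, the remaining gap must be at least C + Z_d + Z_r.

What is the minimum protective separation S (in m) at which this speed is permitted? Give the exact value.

T_s = v_R/a_R = 1/(1/2) = 2.0000 s
reaction-phase robot travel = 1.0000·0.0800 = 0.0800 m
robot covers 1.0000·2.0000 − ½·0.5000·2.0000² = 1.0000 m while stopping
person approaches 1.8000·(0.0800+2.0000) = 3.7440 m
margins: 0.0400+0.0600+0.0400 = 0.1400 m
S_min ≈ 0.0800+1.0000+3.7440+0.1400  ⇒  S_min = 1241/250 m

S_min = 1241/250 m = 4.9640 m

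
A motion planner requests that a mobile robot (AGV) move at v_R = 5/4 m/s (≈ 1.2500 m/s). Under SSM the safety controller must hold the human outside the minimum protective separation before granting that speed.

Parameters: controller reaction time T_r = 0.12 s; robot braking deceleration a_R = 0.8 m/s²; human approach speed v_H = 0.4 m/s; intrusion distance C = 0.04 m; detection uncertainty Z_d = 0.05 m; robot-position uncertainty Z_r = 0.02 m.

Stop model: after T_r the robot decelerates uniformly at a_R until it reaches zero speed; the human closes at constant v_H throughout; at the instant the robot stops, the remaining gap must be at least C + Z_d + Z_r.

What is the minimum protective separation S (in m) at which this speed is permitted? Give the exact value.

S_min = 30553/16000 m = 1.9096 m

braking lasts T_s = (5/4)/(4/5) = 1.5625 s
robot covers v_R·T_r = 1.2500·0.1200 = 0.1500 m before braking
robot under decel: 1.2500²/(2·0.8000) = 0.9766 m
human over T_r+T_s: 0.4000·(0.1200+1.5625) = 0.6730 m
margins: 0.0400+0.0500+0.0200 = 0.1100 m
S_min ≈ 0.1500+0.9766+0.6730+0.1100  ⇒  S_min = 30553/16000 m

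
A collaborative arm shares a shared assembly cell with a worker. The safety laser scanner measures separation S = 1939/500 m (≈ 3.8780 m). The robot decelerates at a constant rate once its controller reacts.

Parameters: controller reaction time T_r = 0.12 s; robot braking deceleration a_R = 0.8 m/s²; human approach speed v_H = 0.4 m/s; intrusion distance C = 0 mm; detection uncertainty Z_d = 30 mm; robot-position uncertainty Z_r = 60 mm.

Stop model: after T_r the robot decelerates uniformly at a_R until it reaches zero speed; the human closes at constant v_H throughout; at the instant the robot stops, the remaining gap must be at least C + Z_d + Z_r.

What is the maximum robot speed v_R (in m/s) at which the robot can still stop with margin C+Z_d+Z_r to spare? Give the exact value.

quadratic (5/8)·v² + (31/50)·v + (-187/50) = 0
  disc = (31/50)² − 4·(5/8)·(-187/50) = 6084/625 ; √disc = 78/25
  v_R = (−(31/50) + 78/25) / (2·(5/8)) = 2 m/s
check:
T_s = v_R/a_R = 2/(4/5) = 2.5000 s
reaction-phase robot travel = 2.0000·0.1200 = 0.2400 m
braking distance = 2.0000²/(2·0.8000) = 2.5000 m
person approaches 0.4000·(0.1200+2.5000) = 1.0480 m
residual clearance needed = 0.0000+0.0300+0.0600 = 0.0900 m
sum ≈ 0.2400+2.5000+1.0480+0.0900 ≈ 3.8780 m = S ✓

v_R_max = 2 m/s = 2.0000 m/s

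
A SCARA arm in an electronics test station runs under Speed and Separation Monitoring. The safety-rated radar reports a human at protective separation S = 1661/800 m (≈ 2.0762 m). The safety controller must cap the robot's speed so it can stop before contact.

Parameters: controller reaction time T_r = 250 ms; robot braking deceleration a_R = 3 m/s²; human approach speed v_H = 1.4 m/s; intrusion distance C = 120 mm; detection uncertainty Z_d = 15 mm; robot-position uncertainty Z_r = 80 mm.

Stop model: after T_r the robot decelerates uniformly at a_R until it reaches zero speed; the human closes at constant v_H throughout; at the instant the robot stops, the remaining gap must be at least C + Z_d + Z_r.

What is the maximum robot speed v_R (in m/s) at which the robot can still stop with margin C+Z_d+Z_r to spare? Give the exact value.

v_R_max = 31/20 m/s = 1.5500 m/s

at the boundary: (1/6)·v² + (43/60)·v + (-1209/800) = 0
  disc = (43/60)² − 4·(1/6)·(-1209/800) = 1369/900 ; √disc = 37/30
  v_R = (−(43/60) + 37/30) / (2·(1/6)) = 31/20 m/s
check:
stop time T_s = (31/20)/3 = 0.5167 s
robot in T_r: 1.5500·0.2500 = 0.3875 m
braking distance = 1.5500²/(2·3.0000) = 0.4004 m
human over T_r+T_s: 1.4000·(0.2500+0.5167) = 1.0733 m
C+Z_d+Z_r = 0.1200+0.0150+0.0800 = 0.2150 m
sum ≈ 0.3875+0.4004+1.0733+0.2150 ≈ 2.0762 m = S ✓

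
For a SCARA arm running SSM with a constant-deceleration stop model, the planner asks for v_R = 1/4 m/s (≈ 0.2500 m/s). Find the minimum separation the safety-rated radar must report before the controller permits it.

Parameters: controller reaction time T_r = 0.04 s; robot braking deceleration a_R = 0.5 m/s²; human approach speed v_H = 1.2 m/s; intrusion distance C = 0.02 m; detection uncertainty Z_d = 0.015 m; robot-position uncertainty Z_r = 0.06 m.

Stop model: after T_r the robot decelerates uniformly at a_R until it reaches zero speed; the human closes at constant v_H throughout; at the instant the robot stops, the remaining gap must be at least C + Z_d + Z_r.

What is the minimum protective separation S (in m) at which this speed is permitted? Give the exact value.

braking lasts T_s = (1/4)/(1/2) = 0.5000 s
reaction-phase robot travel = 0.2500·0.0400 = 0.0100 m
robot covers 0.2500·0.5000 − ½·0.5000·0.5000² = 0.0625 m while stopping
human closes 1.2000·0.5400 = 0.6480 m
margins: 0.0200+0.0150+0.0600 = 0.0950 m
S_min ≈ 0.0100+0.0625+0.6480+0.0950  ⇒  S_min = 1631/2000 m

S_min = 1631/2000 m = 0.8155 m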